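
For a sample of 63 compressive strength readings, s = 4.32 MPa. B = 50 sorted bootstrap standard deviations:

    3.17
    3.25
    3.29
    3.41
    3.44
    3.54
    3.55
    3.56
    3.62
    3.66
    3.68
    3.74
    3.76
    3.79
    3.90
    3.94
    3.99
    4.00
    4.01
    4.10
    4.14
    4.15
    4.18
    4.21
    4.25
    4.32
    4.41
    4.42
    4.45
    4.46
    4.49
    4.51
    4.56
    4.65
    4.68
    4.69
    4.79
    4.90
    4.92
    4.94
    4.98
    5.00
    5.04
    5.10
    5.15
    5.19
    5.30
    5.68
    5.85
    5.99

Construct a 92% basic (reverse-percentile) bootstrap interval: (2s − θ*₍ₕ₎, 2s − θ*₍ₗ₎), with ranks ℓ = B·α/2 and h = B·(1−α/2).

(2.96, 5.39)

Percentile endpoints at ranks 2 and 48: θ*₍2₎ = 3.25, θ*₍48₎ = 5.68.
Basic interval reflects these around s:
  lower = 2 × 4.32 − 5.68 = 2.96
  upper = 2 × 4.32 − 3.25 = 5.39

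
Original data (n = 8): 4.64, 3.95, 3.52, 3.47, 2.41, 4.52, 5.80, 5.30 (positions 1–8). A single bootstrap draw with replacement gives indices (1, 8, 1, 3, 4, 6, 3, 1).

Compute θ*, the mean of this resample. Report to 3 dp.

θ* = 4.281

Resample values: 4.64, 5.30, 4.64, 3.52, 3.47, 4.52, 3.52, 4.64.
Mean = (4.64 + 5.30 + 4.64 + 3.52 + 3.47 + 4.52 + 3.52 + 4.64) / 8 = 34.250 / 8 = 4.281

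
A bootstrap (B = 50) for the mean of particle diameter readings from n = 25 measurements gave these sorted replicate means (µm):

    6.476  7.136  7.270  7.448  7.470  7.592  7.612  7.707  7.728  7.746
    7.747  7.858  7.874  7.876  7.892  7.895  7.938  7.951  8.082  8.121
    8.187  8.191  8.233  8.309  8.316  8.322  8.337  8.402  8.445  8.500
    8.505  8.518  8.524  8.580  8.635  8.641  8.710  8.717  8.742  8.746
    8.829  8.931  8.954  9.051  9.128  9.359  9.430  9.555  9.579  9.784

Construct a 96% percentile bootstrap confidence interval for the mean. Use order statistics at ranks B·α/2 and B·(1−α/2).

(6.476, 9.579)

α = 0.04; lower rank = 50 × 0.020 = 1; upper rank = 50 × 0.980 = 49.
The 1st smallest replicate is 6.476; the 49th is 9.579.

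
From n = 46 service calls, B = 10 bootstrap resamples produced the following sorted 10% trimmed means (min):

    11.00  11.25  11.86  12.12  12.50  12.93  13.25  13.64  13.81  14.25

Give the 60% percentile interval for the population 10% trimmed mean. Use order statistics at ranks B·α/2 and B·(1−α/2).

α = 0.40; lower rank = 10 × 0.200 = 2; upper rank = 10 × 0.800 = 8.
The 2nd smallest replicate is 11.25; the 8th is 13.64.

(11.25, 13.64)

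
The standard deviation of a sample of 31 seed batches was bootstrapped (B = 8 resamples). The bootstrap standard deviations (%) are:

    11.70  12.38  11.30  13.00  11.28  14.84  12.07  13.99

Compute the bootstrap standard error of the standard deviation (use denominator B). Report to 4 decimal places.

SE* = 1.2080

Bootstrap SE is the standard deviation of the 8 replicate standard deviations.
Mean of replicates: (11.70 + 12.38 + 11.30 + 13.00 + 11.28 + 14.84 + 12.07 + 13.99) / 8 = 100.56000 / 8 = 12.57000
Sum of squared deviations: (−0.87000)² + (−0.19000)² + (−1.27000)² + (+0.43000)² + (−1.29000)² + (+2.27000)² + (−0.50000)² + (+1.42000)² = 11.67420
Variance = 11.67420 / 8 = 1.45928
SE* = √1.45928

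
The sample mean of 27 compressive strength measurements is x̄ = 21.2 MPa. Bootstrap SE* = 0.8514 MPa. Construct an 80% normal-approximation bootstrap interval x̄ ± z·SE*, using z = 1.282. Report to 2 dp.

Margin = 1.282 × 0.8514 = 1.091
Interval: 21.2 ± 1.091

(20.11, 22.29)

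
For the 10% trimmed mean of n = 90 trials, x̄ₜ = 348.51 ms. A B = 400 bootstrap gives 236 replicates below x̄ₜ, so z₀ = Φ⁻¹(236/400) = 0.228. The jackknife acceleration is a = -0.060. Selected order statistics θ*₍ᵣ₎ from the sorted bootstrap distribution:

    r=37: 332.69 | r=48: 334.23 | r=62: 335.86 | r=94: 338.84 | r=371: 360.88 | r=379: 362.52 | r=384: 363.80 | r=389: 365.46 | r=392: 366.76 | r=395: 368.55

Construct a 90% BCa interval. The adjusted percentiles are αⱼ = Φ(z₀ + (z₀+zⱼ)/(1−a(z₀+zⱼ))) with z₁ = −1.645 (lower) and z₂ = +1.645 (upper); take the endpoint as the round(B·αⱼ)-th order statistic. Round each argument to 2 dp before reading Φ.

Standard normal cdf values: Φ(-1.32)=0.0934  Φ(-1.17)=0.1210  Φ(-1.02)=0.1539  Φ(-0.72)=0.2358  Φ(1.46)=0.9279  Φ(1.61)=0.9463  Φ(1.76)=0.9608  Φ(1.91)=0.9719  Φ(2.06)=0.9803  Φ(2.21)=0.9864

Lower: z₀ + z₁ = 0.228 + (-1.645) = -1.417; 1 − a(z₀+z₁) = 1 − (-0.060)(-1.417) = 0.9150; argument = 0.228 + (-1.417)/0.9150 = -1.3207 → -1.32.
α₁ = Φ(-1.32) = 0.0934; rank = round(400 × 0.0934) = 37; θ*₍37₎ = 332.69.
Upper: z₀ + z₂ = 1.873; 1 − a(z₀+z₂) = 1.1124; argument = 1.9118 → 1.91; α₂ = 0.9719; rank = 389; θ*₍389₎ = 365.46.

(332.69, 365.46)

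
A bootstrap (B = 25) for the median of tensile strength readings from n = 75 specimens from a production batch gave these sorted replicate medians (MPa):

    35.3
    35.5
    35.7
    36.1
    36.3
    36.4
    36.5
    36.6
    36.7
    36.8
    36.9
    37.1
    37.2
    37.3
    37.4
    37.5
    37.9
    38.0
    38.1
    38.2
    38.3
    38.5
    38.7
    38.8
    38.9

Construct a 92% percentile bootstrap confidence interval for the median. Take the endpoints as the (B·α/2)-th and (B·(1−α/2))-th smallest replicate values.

(35.3, 38.8)

α = 0.08; lower rank = 25 × 0.040 = 1; upper rank = 25 × 0.960 = 24.
The 1st smallest replicate is 35.3; the 24th is 38.8.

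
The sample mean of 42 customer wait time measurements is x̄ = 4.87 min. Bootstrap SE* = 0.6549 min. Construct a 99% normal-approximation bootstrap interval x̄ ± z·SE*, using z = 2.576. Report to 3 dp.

(3.183, 6.557)

Margin = 2.576 × 0.6549 = 1.6870
Interval: 4.87 ± 1.6870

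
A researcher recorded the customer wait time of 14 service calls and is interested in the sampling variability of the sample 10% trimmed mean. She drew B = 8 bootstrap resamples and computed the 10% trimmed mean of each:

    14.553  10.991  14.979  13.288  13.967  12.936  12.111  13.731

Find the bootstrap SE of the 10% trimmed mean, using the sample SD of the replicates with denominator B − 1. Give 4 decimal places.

Bootstrap SE is the standard deviation of the 8 replicate 10% trimmed means.
Mean of replicates: (14.553 + 10.991 + 14.979 + 13.288 + 13.967 + 12.936 + 12.111 + 13.731) / 8 = 106.55600 / 8 = 13.31950
Sum of squared deviations: (+1.23350)² + (−2.32850)² + (+1.65950)² + (−0.03150)² + (+0.64750)² + (−0.38350)² + (−1.20850)² + (+0.41150)² = 11.89450
Variance = 11.89450 / 7 = 1.69921
SE* = √1.69921

SE* = 1.3035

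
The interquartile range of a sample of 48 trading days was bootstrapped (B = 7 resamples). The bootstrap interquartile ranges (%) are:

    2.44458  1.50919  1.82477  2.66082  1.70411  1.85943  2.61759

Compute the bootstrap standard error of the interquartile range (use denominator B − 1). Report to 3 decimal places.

SE* = 0.473

Bootstrap SE is the standard deviation of the 7 replicate interquartile ranges.
Mean of replicates: (2.44458 + 1.50919 + 1.82477 + 2.66082 + 1.70411 + 1.85943 + 2.61759) / 7 = 14.620490 / 7 = 2.088641
Sum of squared deviations: (+0.355939)² + (−0.579451)² + (−0.263871)² + (+0.572179)² + (−0.384531)² + (−0.229211)² + (+0.528949)² = 1.339662
Variance = 1.339662 / 6 = 0.223277
SE* = √0.223277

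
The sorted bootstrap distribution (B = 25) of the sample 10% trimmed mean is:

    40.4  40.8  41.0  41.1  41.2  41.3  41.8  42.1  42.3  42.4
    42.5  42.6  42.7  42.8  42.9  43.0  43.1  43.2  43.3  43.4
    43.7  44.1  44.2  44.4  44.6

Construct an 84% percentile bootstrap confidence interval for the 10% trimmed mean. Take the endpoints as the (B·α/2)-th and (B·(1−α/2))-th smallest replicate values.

α = 0.16; lower rank = 25 × 0.080 = 2; upper rank = 25 × 0.920 = 23.
The 2nd smallest replicate is 40.8; the 23rd is 44.2.

(40.8, 44.2)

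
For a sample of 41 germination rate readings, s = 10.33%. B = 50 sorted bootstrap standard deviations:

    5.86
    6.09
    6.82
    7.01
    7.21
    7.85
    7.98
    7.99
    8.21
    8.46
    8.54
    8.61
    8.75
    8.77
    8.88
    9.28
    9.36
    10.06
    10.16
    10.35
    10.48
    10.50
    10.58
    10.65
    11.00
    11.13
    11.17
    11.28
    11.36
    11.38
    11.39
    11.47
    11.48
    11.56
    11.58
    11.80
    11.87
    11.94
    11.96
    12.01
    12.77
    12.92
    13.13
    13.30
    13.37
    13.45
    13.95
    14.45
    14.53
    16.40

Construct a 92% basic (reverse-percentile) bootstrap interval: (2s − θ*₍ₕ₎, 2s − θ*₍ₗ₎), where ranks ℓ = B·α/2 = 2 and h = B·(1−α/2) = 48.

(6.21, 14.57)

Percentile endpoints at ranks 2 and 48: θ*₍2₎ = 6.09, θ*₍48₎ = 14.45.
Basic interval reflects these around s:
  lower = 2 × 10.33 − 14.45 = 6.21
  upper = 2 × 10.33 − 6.09 = 14.57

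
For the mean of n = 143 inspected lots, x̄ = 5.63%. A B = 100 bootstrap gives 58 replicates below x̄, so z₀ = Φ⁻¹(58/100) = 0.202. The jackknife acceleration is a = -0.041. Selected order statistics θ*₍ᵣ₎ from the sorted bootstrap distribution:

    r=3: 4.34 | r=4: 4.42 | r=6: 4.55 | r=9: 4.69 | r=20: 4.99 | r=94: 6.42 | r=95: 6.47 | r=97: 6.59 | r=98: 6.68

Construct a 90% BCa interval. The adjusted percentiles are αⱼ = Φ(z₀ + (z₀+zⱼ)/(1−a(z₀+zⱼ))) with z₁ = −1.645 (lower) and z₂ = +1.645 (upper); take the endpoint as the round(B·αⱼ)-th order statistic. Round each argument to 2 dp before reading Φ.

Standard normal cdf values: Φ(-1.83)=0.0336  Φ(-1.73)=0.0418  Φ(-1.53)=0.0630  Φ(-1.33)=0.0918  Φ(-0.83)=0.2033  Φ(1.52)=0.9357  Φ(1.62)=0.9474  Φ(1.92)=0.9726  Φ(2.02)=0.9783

(4.69, 6.59)

Lower: z₀ + z₁ = 0.202 + (-1.645) = -1.443; 1 − a(z₀+z₁) = 1 − (-0.041)(-1.443) = 0.9408; argument = 0.202 + (-1.443)/0.9408 = -1.3317 → -1.33.
α₁ = Φ(-1.33) = 0.0918; rank = round(100 × 0.0918) = 9; θ*₍9₎ = 4.69.
Upper: z₀ + z₂ = 1.847; 1 − a(z₀+z₂) = 1.0757; argument = 1.9190 → 1.92; α₂ = 0.9726; rank = 97; θ*₍97₎ = 6.59.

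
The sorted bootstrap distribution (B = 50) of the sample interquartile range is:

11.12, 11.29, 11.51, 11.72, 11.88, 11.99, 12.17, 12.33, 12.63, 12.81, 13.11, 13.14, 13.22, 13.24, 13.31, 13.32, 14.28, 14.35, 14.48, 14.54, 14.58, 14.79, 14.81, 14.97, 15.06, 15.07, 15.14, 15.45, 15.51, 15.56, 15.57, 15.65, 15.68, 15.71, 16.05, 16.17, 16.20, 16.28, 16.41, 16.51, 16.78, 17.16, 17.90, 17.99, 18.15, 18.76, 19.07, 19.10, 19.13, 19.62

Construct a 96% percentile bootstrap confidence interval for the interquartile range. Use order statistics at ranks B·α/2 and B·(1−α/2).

(11.12, 19.13)

α = 0.04; lower rank = 50 × 0.020 = 1; upper rank = 50 × 0.980 = 49.
The 1st smallest replicate is 11.12; the 49th is 19.13.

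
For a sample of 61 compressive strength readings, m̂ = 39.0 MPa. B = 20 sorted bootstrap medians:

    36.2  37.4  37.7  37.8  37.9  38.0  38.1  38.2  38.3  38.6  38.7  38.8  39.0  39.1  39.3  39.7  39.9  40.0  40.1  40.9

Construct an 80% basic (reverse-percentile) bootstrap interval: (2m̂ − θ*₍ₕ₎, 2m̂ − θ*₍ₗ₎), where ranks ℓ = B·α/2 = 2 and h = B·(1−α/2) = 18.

Percentile endpoints at ranks 2 and 18: θ*₍2₎ = 37.4, θ*₍18₎ = 40.0.
Basic interval reflects these around m̂:
  lower = 2 × 39.0 − 40.0 = 38.0
  upper = 2 × 39.0 − 37.4 = 40.6

(38.0, 40.6)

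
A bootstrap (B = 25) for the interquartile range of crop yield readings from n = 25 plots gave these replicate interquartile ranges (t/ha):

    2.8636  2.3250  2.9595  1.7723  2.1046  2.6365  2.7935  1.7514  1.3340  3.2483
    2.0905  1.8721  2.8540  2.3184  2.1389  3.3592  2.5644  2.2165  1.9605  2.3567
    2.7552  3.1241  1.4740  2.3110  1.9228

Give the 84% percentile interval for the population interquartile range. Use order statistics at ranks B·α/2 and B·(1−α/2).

Sorted replicates: 1.3340, 1.4740, 1.7514, 1.7723, 1.8721, 1.9228, 1.9605, 2.0905, 2.1046, 2.1389, 2.2165, 2.3110, 2.3184, 2.3250, 2.3567, 2.5644, 2.6365, 2.7552, 2.7935, 2.8540, 2.8636, 2.9595, 3.1241, 3.2483, 3.3592
α = 0.16; lower rank = 25 × 0.080 = 2; upper rank = 25 × 0.920 = 23.
The 2nd smallest replicate is 1.4740; the 23rd is 3.1241.

(1.4740, 3.1241)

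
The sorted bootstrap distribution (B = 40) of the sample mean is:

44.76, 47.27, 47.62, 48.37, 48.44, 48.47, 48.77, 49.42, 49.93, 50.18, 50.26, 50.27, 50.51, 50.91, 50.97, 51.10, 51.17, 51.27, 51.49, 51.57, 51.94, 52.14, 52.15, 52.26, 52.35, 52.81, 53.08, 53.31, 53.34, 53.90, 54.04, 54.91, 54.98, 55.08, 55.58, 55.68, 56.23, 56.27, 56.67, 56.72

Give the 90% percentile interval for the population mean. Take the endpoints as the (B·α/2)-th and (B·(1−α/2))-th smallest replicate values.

(47.27, 56.27)

α = 0.10; lower rank = 40 × 0.050 = 2; upper rank = 40 × 0.950 = 38.
The 2nd smallest replicate is 47.27; the 38th is 56.27.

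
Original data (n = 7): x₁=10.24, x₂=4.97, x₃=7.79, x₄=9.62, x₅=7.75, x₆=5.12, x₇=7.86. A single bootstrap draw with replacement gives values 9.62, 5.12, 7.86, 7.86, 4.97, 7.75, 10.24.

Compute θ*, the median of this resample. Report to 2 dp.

Sorted: 4.97, 5.12, 7.75, 7.86, 7.86, 9.62, 10.24
Median = middle value = 7.86

θ* = 7.86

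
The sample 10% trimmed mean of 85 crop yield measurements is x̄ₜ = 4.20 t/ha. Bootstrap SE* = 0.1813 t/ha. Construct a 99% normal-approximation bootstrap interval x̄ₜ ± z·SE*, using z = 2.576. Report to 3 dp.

(3.733, 4.667)

Margin = 2.576 × 0.1813 = 0.4670
Interval: 4.20 ± 0.4670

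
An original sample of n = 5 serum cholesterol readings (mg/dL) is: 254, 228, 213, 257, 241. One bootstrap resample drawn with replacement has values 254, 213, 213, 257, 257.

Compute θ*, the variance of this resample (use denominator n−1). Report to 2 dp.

θ* = 556.20

Mean = 238.8000; sum of squared deviations = 2224.8000
s² = 2224.8000 / 4 = 556.2000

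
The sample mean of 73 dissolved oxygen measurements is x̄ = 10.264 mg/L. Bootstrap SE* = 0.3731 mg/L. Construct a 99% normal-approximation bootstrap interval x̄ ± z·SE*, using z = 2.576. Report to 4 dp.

Margin = 2.576 × 0.3731 = 0.96111
Interval: 10.264 ± 0.96111

(9.3029, 11.2251)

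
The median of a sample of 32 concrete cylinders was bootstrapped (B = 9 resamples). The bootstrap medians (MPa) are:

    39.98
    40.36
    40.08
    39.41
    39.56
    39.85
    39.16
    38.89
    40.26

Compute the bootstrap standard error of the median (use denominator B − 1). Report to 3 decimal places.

SE* = 0.505

Bootstrap SE is the standard deviation of the 9 replicate medians.
Mean of replicates: (39.98 + 40.36 + 40.08 + 39.41 + 39.56 + 39.85 + 39.16 + 38.89 + 40.26) / 9 = 357.5500 / 9 = 39.7278
Sum of squared deviations: (+0.2522)² + (+0.6322)² + (+0.3522)² + (−0.3178)² + (−0.1678)² + (+0.1222)² + (−0.5678)² + (−0.8378)² + (+0.5322)² = 2.0390
Variance = 2.0390 / 8 = 0.2549
SE* = √0.2549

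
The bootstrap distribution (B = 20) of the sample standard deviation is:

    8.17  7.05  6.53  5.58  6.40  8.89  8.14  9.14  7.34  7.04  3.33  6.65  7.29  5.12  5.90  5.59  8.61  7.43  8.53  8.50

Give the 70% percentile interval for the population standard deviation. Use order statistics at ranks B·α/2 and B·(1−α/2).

(5.58, 8.53)

Sorted replicates: 3.33, 5.12, 5.58, 5.59, 5.90, 6.40, 6.53, 6.65, 7.04, 7.05, 7.29, 7.34, 7.43, 8.14, 8.17, 8.50, 8.53, 8.61, 8.89, 9.14
α = 0.30; lower rank = 20 × 0.150 = 3; upper rank = 20 × 0.850 = 17.
The 3rd smallest replicate is 5.58; the 17th is 8.53.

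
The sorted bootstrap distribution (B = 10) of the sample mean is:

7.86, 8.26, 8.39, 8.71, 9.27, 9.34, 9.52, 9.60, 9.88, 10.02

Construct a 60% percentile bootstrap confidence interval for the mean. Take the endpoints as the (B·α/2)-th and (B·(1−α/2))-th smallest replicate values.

α = 0.40; lower rank = 10 × 0.200 = 2; upper rank = 10 × 0.800 = 8.
The 2nd smallest replicate is 8.26; the 8th is 9.60.

(8.26, 9.60)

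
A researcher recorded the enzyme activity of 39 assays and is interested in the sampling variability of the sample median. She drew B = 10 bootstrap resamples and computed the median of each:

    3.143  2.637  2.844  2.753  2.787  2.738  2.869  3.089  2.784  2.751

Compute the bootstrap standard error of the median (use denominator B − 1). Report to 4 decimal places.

Bootstrap SE is the standard deviation of the 10 replicate medians.
Mean of replicates: (3.143 + 2.637 + 2.844 + 2.753 + 2.787 + 2.738 + 2.869 + 3.089 + 2.784 + 2.751) / 10 = 28.39500 / 10 = 2.83950
Sum of squared deviations: (+0.30350)² + (−0.20250)² + (+0.00450)² + (−0.08650)² + (−0.05250)² + (−0.10150)² + (+0.02950)² + (+0.24950)² + (−0.05550)² + (−0.08850)² = 0.22771
Variance = 0.22771 / 9 = 0.02530
SE* = √0.02530

SE* = 0.1591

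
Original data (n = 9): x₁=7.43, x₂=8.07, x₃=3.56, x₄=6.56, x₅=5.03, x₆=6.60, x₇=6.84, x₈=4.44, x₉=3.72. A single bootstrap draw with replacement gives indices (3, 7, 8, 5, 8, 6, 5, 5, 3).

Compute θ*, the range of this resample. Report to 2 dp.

Resample values: 3.56, 6.84, 4.44, 5.03, 4.44, 6.60, 5.03, 5.03, 3.56.
Range = 6.84 − 3.56 = 3.28

θ* = 3.28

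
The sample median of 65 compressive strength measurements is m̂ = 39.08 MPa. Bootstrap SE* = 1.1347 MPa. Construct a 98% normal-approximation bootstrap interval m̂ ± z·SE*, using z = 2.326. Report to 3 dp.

Margin = 2.326 × 1.1347 = 2.6393
Interval: 39.08 ± 2.6393

(36.441, 41.719)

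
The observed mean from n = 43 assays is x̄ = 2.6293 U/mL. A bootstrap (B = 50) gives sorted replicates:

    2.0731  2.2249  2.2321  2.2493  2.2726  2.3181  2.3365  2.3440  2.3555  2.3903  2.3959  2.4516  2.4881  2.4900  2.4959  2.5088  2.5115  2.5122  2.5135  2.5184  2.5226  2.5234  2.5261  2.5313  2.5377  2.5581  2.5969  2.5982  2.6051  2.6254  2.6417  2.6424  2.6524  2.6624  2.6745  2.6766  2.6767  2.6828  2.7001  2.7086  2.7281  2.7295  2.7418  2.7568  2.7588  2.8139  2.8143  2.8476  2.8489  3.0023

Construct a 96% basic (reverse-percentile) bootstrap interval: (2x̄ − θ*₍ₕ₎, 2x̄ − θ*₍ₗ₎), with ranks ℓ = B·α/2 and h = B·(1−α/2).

Percentile endpoints at ranks 1 and 49: θ*₍1₎ = 2.0731, θ*₍49₎ = 2.8489.
Basic interval reflects these around x̄:
  lower = 2 × 2.6293 − 2.8489 = 2.4097
  upper = 2 × 2.6293 − 2.0731 = 3.1855

(2.4097, 3.1855)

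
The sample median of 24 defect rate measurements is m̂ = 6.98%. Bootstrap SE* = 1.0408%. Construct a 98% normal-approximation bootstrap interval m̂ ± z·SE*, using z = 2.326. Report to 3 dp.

Margin = 2.326 × 1.0408 = 2.4209
Interval: 6.98 ± 2.4209

(4.559, 9.401)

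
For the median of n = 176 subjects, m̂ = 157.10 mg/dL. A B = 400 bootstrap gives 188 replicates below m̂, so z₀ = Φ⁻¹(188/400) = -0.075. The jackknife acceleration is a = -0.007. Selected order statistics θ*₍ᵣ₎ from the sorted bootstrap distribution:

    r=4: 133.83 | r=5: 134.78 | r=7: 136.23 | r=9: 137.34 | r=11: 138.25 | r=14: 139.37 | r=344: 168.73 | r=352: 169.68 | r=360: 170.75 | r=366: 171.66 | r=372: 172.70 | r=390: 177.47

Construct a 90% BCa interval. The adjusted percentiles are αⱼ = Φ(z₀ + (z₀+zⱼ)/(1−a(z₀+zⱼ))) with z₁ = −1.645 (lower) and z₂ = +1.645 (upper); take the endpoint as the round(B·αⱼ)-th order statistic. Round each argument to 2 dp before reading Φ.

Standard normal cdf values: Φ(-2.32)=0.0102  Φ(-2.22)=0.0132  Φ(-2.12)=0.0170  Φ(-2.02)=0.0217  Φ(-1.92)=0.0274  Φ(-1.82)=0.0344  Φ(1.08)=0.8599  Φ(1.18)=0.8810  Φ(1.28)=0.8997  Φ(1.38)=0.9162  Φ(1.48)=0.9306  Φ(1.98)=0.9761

Lower: z₀ + z₁ = -0.075 + (-1.645) = -1.720; 1 − a(z₀+z₁) = 1 − (-0.007)(-1.720) = 0.9880; argument = -0.075 + (-1.720)/0.9880 = -1.8160 → -1.82.
α₁ = Φ(-1.82) = 0.0344; rank = round(400 × 0.0344) = 14; θ*₍14₎ = 139.37.
Upper: z₀ + z₂ = 1.570; 1 − a(z₀+z₂) = 1.0110; argument = 1.4779 → 1.48; α₂ = 0.9306; rank = 372; θ*₍372₎ = 172.70.

(139.37, 172.70)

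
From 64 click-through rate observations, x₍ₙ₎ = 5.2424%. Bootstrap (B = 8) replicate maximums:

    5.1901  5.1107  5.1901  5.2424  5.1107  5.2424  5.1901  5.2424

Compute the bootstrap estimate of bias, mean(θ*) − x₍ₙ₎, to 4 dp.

bias = −0.0525

mean(θ*) = (5.1901 + 5.1107 + 5.1901 + 5.2424 + 5.1107 + 5.2424 + 5.1901 + 5.2424) / 8 = 5.18986
bias = 5.18986 − 5.2424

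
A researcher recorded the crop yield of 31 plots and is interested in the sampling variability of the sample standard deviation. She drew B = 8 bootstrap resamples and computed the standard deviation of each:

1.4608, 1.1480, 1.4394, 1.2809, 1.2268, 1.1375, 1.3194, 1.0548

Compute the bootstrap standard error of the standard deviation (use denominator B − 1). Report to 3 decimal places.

Bootstrap SE is the standard deviation of the 8 replicate standard deviations.
Mean of replicates: (1.4608 + 1.1480 + 1.4394 + 1.2809 + 1.2268 + 1.1375 + 1.3194 + 1.0548) / 8 = 10.06760 / 8 = 1.25845
Sum of squared deviations: (+0.20235)² + (−0.11045)² + (+0.18095)² + (+0.02245)² + (−0.03165)² + (−0.12095)² + (+0.06095)² + (−0.20365)² = 0.14721
Variance = 0.14721 / 7 = 0.02103
SE* = √0.02103

SE* = 0.145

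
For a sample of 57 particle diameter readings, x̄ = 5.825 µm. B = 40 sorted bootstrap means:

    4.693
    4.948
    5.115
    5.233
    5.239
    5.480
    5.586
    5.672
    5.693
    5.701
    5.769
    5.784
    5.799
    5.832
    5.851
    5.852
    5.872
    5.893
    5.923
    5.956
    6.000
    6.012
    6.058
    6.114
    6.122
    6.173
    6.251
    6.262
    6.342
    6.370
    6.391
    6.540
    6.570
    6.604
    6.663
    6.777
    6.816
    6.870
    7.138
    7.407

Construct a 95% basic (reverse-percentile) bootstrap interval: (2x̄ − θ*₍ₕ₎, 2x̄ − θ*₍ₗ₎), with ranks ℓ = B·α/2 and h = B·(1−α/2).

(4.512, 6.957)

Percentile endpoints at ranks 1 and 39: θ*₍1₎ = 4.693, θ*₍39₎ = 7.138.
Basic interval reflects these around x̄:
  lower = 2 × 5.825 − 7.138 = 4.512
  upper = 2 × 5.825 − 4.693 = 6.957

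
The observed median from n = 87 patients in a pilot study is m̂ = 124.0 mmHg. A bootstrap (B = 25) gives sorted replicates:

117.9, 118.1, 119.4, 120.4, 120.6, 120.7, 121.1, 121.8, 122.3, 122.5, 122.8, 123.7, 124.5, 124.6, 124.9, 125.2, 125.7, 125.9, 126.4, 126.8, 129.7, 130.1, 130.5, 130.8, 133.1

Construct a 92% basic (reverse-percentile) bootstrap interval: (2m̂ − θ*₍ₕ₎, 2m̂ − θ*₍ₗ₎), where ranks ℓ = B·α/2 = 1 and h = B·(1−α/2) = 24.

(117.2, 130.1)

Percentile endpoints at ranks 1 and 24: θ*₍1₎ = 117.9, θ*₍24₎ = 130.8.
Basic interval reflects these around m̂:
  lower = 2 × 124.0 − 130.8 = 117.2
  upper = 2 × 124.0 − 117.9 = 130.1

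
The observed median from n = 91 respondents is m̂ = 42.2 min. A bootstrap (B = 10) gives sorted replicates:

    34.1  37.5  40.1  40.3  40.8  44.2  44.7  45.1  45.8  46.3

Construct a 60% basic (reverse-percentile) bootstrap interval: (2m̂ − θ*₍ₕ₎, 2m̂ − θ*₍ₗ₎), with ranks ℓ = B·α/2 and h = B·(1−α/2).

(39.3, 46.9)

Percentile endpoints at ranks 2 and 8: θ*₍2₎ = 37.5, θ*₍8₎ = 45.1.
Basic interval reflects these around m̂:
  lower = 2 × 42.2 − 45.1 = 39.3
  upper = 2 × 42.2 − 37.5 = 46.9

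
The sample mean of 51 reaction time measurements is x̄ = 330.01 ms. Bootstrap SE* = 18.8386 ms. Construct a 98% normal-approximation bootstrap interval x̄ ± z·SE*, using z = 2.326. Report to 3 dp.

(286.191, 373.829)

Margin = 2.326 × 18.8386 = 43.8186
Interval: 330.01 ± 43.8186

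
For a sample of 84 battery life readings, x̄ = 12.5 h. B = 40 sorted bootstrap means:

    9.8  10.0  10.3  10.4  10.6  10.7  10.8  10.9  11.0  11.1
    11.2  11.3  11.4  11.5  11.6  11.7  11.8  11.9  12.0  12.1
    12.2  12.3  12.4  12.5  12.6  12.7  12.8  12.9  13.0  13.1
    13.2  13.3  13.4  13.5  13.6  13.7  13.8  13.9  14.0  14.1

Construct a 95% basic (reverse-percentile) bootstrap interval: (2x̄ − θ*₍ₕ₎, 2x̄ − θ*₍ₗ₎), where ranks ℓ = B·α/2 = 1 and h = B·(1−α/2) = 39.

(11.0, 15.2)

Percentile endpoints at ranks 1 and 39: θ*₍1₎ = 9.8, θ*₍39₎ = 14.0.
Basic interval reflects these around x̄:
  lower = 2 × 12.5 − 14.0 = 11.0
  upper = 2 × 12.5 − 9.8 = 15.2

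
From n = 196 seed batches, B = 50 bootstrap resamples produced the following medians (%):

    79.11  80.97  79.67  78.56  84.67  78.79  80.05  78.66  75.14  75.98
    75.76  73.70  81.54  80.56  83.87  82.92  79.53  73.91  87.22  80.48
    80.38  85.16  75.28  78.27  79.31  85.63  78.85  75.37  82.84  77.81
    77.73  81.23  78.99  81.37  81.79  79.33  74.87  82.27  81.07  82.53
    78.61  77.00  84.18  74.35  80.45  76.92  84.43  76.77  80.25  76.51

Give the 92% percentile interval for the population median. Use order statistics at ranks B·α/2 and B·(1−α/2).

(73.91, 85.16)

Sorted replicates: 73.70, 73.91, 74.35, 74.87, 75.14, 75.28, 75.37, 75.76, 75.98, 76.51, 76.77, 76.92, 77.00, 77.73, 77.81, 78.27, 78.56, 78.61, 78.66, 78.79, 78.85, 78.99, 79.11, 79.31, 79.33, 79.53, 79.67, 80.05, 80.25, 80.38, 80.45, 80.48, 80.56, 80.97, 81.07, 81.23, 81.37, 81.54, 81.79, 82.27, 82.53, 82.84, 82.92, 83.87, 84.18, 84.43, 84.67, 85.16, 85.63, 87.22
α = 0.08; lower rank = 50 × 0.040 = 2; upper rank = 50 × 0.960 = 48.
The 2nd smallest replicate is 73.91; the 48th is 85.16.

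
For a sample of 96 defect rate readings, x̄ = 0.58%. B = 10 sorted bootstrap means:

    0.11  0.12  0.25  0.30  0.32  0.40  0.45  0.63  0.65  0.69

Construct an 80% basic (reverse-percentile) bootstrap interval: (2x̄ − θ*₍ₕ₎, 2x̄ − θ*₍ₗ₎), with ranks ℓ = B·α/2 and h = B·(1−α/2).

Percentile endpoints at ranks 1 and 9: θ*₍1₎ = 0.11, θ*₍9₎ = 0.65.
Basic interval reflects these around x̄:
  lower = 2 × 0.58 − 0.65 = 0.51
  upper = 2 × 0.58 − 0.11 = 1.05

(0.51, 1.05)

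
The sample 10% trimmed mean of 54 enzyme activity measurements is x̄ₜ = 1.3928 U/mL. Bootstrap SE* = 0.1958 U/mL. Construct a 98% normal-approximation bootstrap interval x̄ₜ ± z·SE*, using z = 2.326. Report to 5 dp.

(0.93737, 1.84823)

Margin = 2.326 × 0.1958 = 0.455431
Interval: 1.3928 ± 0.455431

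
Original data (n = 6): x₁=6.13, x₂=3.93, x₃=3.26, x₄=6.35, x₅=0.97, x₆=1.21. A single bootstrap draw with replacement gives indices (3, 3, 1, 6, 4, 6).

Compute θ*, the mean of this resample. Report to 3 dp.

Resample values: 3.26, 3.26, 6.13, 1.21, 6.35, 1.21.
Mean = (3.26 + 3.26 + 6.13 + 1.21 + 6.35 + 1.21) / 6 = 21.420 / 6 = 3.570

θ* = 3.570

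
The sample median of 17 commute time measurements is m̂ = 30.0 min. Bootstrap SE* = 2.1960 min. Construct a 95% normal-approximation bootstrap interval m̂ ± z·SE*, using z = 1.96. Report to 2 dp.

(25.70, 34.30)

Margin = 1.96 × 2.1960 = 4.304
Interval: 30.0 ± 4.304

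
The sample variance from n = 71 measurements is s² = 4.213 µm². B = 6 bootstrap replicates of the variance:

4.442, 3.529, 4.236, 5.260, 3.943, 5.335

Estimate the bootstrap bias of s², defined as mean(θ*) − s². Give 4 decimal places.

bias = +0.2445

mean(θ*) = (4.442 + 3.529 + 4.236 + 5.260 + 3.943 + 5.335) / 6 = 4.45750
bias = 4.45750 − 4.213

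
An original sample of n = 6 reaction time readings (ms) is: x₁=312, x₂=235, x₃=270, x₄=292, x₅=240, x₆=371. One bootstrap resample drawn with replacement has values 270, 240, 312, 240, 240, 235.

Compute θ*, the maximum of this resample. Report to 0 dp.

Maximum = 312

θ* = 312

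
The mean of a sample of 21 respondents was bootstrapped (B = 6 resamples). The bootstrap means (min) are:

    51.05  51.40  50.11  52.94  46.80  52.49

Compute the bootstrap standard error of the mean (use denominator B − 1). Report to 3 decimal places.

Bootstrap SE is the standard deviation of the 6 replicate means.
Mean of replicates: (51.05 + 51.40 + 50.11 + 52.94 + 46.80 + 52.49) / 6 = 304.7900 / 6 = 50.7983
Sum of squared deviations: (+0.2517)² + (+0.6017)² + (−0.6883)² + (+2.1417)² + (−3.9983)² + (+1.6917)² = 24.3343
Variance = 24.3343 / 5 = 4.8669
SE* = √4.8669

SE* = 2.206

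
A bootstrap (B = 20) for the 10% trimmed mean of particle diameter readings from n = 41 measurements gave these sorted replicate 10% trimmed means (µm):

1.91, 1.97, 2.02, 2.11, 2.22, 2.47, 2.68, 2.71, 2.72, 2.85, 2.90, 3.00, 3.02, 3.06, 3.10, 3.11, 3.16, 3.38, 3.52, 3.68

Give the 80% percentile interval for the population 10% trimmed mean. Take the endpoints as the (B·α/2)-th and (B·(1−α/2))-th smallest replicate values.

α = 0.20; lower rank = 20 × 0.100 = 2; upper rank = 20 × 0.900 = 18.
The 2nd smallest replicate is 1.97; the 18th is 3.38.

(1.97, 3.38)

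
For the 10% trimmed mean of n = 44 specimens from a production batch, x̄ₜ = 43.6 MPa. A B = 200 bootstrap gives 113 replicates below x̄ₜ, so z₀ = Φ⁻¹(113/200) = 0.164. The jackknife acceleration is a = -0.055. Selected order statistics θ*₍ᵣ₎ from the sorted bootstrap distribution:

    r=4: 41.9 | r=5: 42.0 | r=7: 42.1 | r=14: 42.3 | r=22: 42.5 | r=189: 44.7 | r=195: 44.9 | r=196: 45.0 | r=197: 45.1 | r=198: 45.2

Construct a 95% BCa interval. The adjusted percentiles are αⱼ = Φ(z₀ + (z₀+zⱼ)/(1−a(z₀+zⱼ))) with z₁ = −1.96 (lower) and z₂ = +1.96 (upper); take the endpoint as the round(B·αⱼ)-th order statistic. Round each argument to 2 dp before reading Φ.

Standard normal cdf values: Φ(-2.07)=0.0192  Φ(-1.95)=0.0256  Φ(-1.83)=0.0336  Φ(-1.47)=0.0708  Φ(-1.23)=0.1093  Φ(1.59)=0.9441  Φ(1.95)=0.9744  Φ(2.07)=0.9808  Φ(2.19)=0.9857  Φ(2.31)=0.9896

Lower: z₀ + z₁ = 0.164 + (-1.960) = -1.796; 1 − a(z₀+z₁) = 1 − (-0.055)(-1.796) = 0.9012; argument = 0.164 + (-1.796)/0.9012 = -1.8289 → -1.83.
α₁ = Φ(-1.83) = 0.0336; rank = round(200 × 0.0336) = 7; θ*₍7₎ = 42.1.
Upper: z₀ + z₂ = 2.124; 1 − a(z₀+z₂) = 1.1168; argument = 2.0658 → 2.07; α₂ = 0.9808; rank = 196; θ*₍196₎ = 45.0.

(42.1, 45.0)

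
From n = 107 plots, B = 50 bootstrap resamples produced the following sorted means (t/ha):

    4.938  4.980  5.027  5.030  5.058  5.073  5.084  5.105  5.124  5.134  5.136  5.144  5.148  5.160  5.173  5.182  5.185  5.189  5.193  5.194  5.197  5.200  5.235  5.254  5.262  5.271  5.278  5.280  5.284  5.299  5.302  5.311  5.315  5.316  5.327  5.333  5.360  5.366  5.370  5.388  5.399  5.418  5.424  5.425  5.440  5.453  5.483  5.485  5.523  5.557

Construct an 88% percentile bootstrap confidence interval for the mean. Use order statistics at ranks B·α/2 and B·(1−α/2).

(5.027, 5.483)

α = 0.12; lower rank = 50 × 0.060 = 3; upper rank = 50 × 0.940 = 47.
The 3rd smallest replicate is 5.027; the 47th is 5.483.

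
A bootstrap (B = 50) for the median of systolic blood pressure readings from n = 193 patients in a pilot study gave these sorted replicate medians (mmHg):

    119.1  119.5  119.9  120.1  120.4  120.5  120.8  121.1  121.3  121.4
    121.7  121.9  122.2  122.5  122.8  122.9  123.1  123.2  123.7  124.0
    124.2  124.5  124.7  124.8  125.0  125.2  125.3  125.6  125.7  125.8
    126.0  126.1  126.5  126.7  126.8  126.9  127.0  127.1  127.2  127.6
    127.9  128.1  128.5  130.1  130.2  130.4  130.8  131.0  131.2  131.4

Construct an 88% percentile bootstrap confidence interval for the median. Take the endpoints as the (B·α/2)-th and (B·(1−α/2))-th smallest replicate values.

(119.9, 130.8)

α = 0.12; lower rank = 50 × 0.060 = 3; upper rank = 50 × 0.940 = 47.
The 3rd smallest replicate is 119.9; the 47th is 130.8.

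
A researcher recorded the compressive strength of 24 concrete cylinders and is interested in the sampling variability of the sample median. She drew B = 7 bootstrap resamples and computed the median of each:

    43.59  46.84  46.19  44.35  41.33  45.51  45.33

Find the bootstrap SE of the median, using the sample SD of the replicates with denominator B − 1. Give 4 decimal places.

Bootstrap SE is the standard deviation of the 7 replicate medians.
Mean of replicates: (43.59 + 46.84 + 46.19 + 44.35 + 41.33 + 45.51 + 45.33) / 7 = 313.14000 / 7 = 44.73429
Sum of squared deviations: (−1.14429)² + (+2.10571)² + (+1.45571)² + (−0.38429)² + (−3.40429)² + (+0.77571)² + (+0.59571)² = 20.55597
Variance = 20.55597 / 6 = 3.42600
SE* = √3.42600

SE* = 1.8509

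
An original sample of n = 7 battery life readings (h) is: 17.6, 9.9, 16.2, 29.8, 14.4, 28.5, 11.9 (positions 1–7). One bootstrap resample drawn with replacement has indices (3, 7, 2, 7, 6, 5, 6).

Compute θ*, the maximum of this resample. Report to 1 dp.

Resample values: 16.2, 11.9, 9.9, 11.9, 28.5, 14.4, 28.5.
Maximum = 28.5

θ* = 28.5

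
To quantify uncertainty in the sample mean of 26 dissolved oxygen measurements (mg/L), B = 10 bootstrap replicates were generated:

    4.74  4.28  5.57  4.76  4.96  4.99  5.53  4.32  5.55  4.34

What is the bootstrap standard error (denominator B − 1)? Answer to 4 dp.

SE* = 0.5120

Bootstrap SE is the standard deviation of the 10 replicate means.
Mean of replicates: (4.74 + 4.28 + 5.57 + 4.76 + 4.96 + 4.99 + 5.53 + 4.32 + 5.55 + 4.34) / 10 = 49.04000 / 10 = 4.90400
Sum of squared deviations: (−0.16400)² + (−0.62400)² + (+0.66600)² + (−0.14400)² + (+0.05600)² + (+0.08600)² + (+0.62600)² + (−0.58400)² + (+0.64600)² + (−0.56400)² = 2.35944
Variance = 2.35944 / 9 = 0.26216
SE* = √0.26216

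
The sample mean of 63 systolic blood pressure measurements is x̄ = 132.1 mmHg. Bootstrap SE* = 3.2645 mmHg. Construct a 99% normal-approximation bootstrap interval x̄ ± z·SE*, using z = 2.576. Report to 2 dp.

(123.69, 140.51)

Margin = 2.576 × 3.2645 = 8.409
Interval: 132.1 ± 8.409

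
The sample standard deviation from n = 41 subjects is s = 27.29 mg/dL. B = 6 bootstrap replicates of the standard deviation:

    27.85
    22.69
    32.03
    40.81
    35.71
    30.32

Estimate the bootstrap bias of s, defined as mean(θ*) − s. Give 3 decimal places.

mean(θ*) = (27.85 + 22.69 + 32.03 + 40.81 + 35.71 + 30.32) / 6 = 31.5683
bias = 31.5683 − 27.29

bias = +4.278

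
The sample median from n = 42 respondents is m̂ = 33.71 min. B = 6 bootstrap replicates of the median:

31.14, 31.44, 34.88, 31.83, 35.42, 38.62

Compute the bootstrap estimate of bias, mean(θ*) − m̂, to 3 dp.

mean(θ*) = (31.14 + 31.44 + 34.88 + 31.83 + 35.42 + 38.62) / 6 = 33.8883
bias = 33.8883 − 33.71

bias = +0.178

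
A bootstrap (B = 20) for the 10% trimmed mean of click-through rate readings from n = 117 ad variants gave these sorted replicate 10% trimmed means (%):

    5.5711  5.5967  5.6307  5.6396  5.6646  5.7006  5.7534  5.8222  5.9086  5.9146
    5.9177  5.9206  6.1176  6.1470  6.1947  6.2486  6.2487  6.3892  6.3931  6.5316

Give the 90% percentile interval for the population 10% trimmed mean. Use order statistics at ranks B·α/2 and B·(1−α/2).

(5.5711, 6.3931)

α = 0.10; lower rank = 20 × 0.050 = 1; upper rank = 20 × 0.950 = 19.
The 1st smallest replicate is 5.5711; the 19th is 6.3931.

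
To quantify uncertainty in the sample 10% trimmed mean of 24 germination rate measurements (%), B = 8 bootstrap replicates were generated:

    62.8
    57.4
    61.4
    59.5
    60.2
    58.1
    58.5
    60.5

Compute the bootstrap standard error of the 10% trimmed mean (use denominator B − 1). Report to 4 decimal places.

SE* = 1.7984

Bootstrap SE is the standard deviation of the 8 replicate 10% trimmed means.
Mean of replicates: (62.8 + 57.4 + 61.4 + 59.5 + 60.2 + 58.1 + 58.5 + 60.5) / 8 = 478.40000 / 8 = 59.80000
Sum of squared deviations: (+3.00000)² + (−2.40000)² + (+1.60000)² + (−0.30000)² + (+0.40000)² + (−1.70000)² + (−1.30000)² + (+0.70000)² = 22.64000
Variance = 22.64000 / 7 = 3.23429
SE* = √3.23429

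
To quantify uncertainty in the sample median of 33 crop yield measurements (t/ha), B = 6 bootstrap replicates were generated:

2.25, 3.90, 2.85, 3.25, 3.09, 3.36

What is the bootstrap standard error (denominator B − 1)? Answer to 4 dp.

Bootstrap SE is the standard deviation of the 6 replicate medians.
Mean of replicates: (2.25 + 3.90 + 2.85 + 3.25 + 3.09 + 3.36) / 6 = 18.70000 / 6 = 3.11667
Sum of squared deviations: (−0.86667)² + (+0.78333)² + (−0.26667)² + (+0.13333)² + (−0.02667)² + (+0.24333)² = 1.51353
Variance = 1.51353 / 5 = 0.30271
SE* = √0.30271

SE* = 0.5502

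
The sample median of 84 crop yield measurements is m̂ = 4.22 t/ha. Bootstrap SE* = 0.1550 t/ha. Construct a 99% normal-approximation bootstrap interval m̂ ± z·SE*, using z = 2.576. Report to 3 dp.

Margin = 2.576 × 0.1550 = 0.3993
Interval: 4.22 ± 0.3993

(3.821, 4.619)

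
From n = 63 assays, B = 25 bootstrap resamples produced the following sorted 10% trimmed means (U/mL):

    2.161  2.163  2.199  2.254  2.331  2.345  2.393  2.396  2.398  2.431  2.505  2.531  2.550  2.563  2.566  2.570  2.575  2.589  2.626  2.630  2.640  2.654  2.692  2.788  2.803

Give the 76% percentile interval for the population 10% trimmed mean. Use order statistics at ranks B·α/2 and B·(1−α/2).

(2.199, 2.654)

α = 0.24; lower rank = 25 × 0.120 = 3; upper rank = 25 × 0.880 = 22.
The 3rd smallest replicate is 2.199; the 22nd is 2.654.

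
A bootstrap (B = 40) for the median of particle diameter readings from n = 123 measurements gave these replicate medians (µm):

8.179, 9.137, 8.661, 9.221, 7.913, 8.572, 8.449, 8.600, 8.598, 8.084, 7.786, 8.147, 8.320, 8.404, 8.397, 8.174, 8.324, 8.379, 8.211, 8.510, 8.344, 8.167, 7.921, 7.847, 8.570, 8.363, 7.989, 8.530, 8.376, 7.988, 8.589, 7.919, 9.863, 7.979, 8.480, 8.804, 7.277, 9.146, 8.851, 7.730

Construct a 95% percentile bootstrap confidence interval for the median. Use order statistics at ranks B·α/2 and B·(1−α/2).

Sorted replicates: 7.277, 7.730, 7.786, 7.847, 7.913, 7.919, 7.921, 7.979, 7.988, 7.989, 8.084, 8.147, 8.167, 8.174, 8.179, 8.211, 8.320, 8.324, 8.344, 8.363, 8.376, 8.379, 8.397, 8.404, 8.449, 8.480, 8.510, 8.530, 8.570, 8.572, 8.589, 8.598, 8.600, 8.661, 8.804, 8.851, 9.137, 9.146, 9.221, 9.863
α = 0.05; lower rank = 40 × 0.025 = 1; upper rank = 40 × 0.975 = 39.
The 1st smallest replicate is 7.277; the 39th is 9.221.

(7.277, 9.221)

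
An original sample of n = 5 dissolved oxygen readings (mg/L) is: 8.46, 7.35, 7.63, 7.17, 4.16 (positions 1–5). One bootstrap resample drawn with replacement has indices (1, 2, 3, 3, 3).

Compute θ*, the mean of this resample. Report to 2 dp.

Resample values: 8.46, 7.35, 7.63, 7.63, 7.63.
Mean = (8.46 + 7.35 + 7.63 + 7.63 + 7.63) / 5 = 38.700 / 5 = 7.74

θ* = 7.74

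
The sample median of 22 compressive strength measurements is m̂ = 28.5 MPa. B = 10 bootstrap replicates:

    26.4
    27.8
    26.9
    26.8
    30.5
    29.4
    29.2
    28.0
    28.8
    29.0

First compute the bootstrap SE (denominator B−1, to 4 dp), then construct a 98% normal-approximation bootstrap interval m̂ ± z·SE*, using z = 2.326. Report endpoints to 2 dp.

Mean of replicates = 28.2800; sum of squared deviations = 15.7560; SE* = √(15.7560/9) = 1.3231
Margin = 2.326 × 1.3231 = 3.078
Interval: 28.5 ± 3.078

(25.42, 31.58)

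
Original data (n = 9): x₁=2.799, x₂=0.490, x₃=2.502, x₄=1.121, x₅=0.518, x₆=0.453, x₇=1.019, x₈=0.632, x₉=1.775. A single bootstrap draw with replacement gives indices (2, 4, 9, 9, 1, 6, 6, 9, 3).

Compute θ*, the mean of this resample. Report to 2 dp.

θ* = 1.46

Resample values: 0.490, 1.121, 1.775, 1.775, 2.799, 0.453, 0.453, 1.775, 2.502.
Mean = (0.490 + 1.121 + 1.775 + 1.775 + 2.799 + 0.453 + 0.453 + 1.775 + 2.502) / 9 = 13.1430 / 9 = 1.46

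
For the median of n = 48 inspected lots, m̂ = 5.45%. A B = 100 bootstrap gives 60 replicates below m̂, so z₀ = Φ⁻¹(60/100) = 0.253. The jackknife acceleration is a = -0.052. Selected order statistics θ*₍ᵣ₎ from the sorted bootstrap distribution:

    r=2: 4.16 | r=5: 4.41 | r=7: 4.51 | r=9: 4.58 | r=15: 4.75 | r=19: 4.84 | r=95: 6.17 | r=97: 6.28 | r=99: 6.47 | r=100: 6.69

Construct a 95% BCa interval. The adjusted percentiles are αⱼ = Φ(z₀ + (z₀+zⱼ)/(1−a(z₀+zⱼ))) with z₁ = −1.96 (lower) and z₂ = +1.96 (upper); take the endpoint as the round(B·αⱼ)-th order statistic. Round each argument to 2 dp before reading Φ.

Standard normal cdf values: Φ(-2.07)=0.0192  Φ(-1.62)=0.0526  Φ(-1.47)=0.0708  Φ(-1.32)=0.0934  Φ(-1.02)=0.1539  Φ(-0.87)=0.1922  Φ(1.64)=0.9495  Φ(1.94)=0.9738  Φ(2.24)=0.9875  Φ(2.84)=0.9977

Lower: z₀ + z₁ = 0.253 + (-1.960) = -1.707; 1 − a(z₀+z₁) = 1 − (-0.052)(-1.707) = 0.9112; argument = 0.253 + (-1.707)/0.9112 = -1.6203 → -1.62.
α₁ = Φ(-1.62) = 0.0526; rank = round(100 × 0.0526) = 5; θ*₍5₎ = 4.41.
Upper: z₀ + z₂ = 2.213; 1 − a(z₀+z₂) = 1.1151; argument = 2.2376 → 2.24; α₂ = 0.9875; rank = 99; θ*₍99₎ = 6.47.

(4.41, 6.47)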